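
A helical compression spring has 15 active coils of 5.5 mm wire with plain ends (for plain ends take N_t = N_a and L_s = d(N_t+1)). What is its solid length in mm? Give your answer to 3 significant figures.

plain ends: N_t = N_a = 15
L_s = d·(N_t+1) = 5.5 × 16 = 88 mm

88.0 mm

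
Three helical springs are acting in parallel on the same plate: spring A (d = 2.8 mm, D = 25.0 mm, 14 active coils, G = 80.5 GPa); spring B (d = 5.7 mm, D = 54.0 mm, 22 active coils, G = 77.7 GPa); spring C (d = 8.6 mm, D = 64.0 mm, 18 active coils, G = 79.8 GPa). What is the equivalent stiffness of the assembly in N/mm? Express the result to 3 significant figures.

k_A = Gd⁴/(8D³N_a) = (80.5×10³)(2.8⁴)/(8·25.0³·14) = 2.8274 N/mm
k_B = Gd⁴/(8D³N_a) = (77.7×10³)(5.7⁴)/(8·54.0³·22) = 2.9596 N/mm
k_C = Gd⁴/(8D³N_a) = (79.8×10³)(8.6⁴)/(8·64.0³·18) = 11.564 N/mm
Parallel: k_eq = 2.8274 + 2.9596 + 11.564 = 17.351 N/mm

17.4 N/mm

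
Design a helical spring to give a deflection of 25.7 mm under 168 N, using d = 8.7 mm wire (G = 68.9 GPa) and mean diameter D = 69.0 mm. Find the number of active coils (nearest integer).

23

Required rate k = F/δ = 168/25.7 = 6.537 N/mm
N_a = Gd⁴/(8D³k) = (68.9×10³ × 8.7⁴)/(8 × 69.0³ × 6.537)
    = 3.94726e+08 / 1.71796e+07 = 22.98 → 23 coils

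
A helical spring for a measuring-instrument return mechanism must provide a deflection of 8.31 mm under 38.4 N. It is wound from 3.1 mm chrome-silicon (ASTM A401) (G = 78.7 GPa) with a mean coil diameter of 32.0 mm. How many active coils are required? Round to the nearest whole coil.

Required rate k = F/δ = 38.4/8.31 = 4.6209 N/mm
N_a = Gd⁴/(8D³k) = (78.7×10³ × 3.1⁴)/(8 × 32.0³ × 4.6209)
    = 7.26811e+06 / 1.21135e+06 = 6 → 6 coils

6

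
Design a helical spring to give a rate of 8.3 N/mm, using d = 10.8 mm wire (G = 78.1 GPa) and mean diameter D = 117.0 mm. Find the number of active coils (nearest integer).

10

N_a = Gd⁴/(8D³k) = (78.1×10³ × 10.8⁴)/(8 × 117.0³ × 8.3)
    = 1.06254e+09 / 1.06347e+08 = 9.991 → 10 coils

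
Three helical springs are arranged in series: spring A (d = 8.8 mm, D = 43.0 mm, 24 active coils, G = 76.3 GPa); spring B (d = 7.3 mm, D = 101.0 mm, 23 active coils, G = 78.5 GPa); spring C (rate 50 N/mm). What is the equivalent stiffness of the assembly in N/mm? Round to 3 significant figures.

k_A = Gd⁴/(8D³N_a) = (76.3×10³)(8.8⁴)/(8·43.0³·24) = 29.974 N/mm
k_B = Gd⁴/(8D³N_a) = (78.5×10³)(7.3⁴)/(8·101.0³·23) = 1.1759 N/mm
Series: 1/k_eq = 1/29.974 + 1/1.1759 + 1/50 = 0.90376; k_eq = 1.1065 N/mm

1.11 N/mm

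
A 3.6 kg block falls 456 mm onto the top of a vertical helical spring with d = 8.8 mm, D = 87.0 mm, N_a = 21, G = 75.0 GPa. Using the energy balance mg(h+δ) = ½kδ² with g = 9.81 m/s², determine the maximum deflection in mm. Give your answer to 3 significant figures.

98.1 mm

k = Gd⁴/(8D³N_a) = (75.0×10³)(8.8⁴)/(8·87.0³·21) = 4.0656 N/mm
W = mg = 3.6 × 9.81 = 35.316 N
½kδ² − Wδ − Wh = 0 → δ = (W + √(W² + 2kWh))/k
δ = (35.316 + √(1247.2 + 130946))/4.0656 = (35.316 + 363.58)/4.0656 = 98.116 mm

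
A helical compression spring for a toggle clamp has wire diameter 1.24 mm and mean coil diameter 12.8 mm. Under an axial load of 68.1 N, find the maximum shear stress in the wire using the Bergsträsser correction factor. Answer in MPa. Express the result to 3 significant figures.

1320 MPa

Spring index C = D/d = 12.8/1.24 = 10.3226
K_B = (4C+2)/(4C−3) = 43.290/38.290 = 1.1306
τ₀ = 8FD/(πd³) = 8·68.1·12.8/(π·1.24³) = 6973.44/5.9898 = 1164.2 MPa
τ_max = K·τ₀ = 1.1306 × 1164.2 = 1316.2 MPa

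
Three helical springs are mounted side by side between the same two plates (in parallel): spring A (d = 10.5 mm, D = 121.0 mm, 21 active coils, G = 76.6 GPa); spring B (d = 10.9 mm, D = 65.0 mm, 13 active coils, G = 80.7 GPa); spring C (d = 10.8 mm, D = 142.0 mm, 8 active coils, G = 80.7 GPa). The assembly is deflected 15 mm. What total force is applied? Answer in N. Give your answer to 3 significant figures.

735 N

k_A = Gd⁴/(8D³N_a) = (76.6×10³)(10.5⁴)/(8·121.0³·21) = 3.1284 N/mm
k_B = Gd⁴/(8D³N_a) = (80.7×10³)(10.9⁴)/(8·65.0³·13) = 39.885 N/mm
k_C = Gd⁴/(8D³N_a) = (80.7×10³)(10.8⁴)/(8·142.0³·8) = 5.9913 N/mm
Parallel: k_eq = 3.1284 + 39.885 + 5.9913 = 49.004 N/mm
F = k_eq·δ = 49.004·15 = 735.07 N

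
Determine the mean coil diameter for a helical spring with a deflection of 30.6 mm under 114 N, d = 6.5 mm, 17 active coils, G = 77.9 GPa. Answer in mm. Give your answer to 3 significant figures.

65.0 mm

Required rate k = F/δ = 114/30.6 = 3.7255 N/mm
D = (Gd⁴/(8N_a·k))^(1/3) = (77.9×10³·6.5⁴/(8·17·3.7255))^(1/3)
  = (274453)^(1/3) = 64.9865 mm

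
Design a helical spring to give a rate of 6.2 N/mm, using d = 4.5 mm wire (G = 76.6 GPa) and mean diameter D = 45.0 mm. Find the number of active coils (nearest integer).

7

N_a = Gd⁴/(8D³k) = (76.6×10³ × 4.5⁴)/(8 × 45.0³ × 6.2)
    = 3.14108e+07 / 4.5198e+06 = 6.95 → 7 coils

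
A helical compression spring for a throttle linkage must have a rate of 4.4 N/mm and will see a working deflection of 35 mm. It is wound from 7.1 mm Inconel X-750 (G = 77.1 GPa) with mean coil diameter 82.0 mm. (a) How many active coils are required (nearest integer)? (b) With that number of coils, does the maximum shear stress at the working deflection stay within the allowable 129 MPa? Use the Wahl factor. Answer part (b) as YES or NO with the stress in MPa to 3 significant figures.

(a) 10 coils; (b) YES, τ_max = 102 MPa

N_a = Gd⁴/(8D³k) = (77.1×10³)(7.1⁴)/(8·82.0³·4.4) = 10.09 → N_a = 10
Actual rate k = Gd⁴/(8D³·10) = 4.4418 N/mm
Working load F = kδ = 4.4418·35 = 155.46 N
C = 82.0/7.1 = 11.5493; K_W = (4C−1)/(4C−4)+0.615/C = 1.1243
τ_max = K_W·8FD/(πd³) = 1.1243·90.699 = 101.98 MPa
τ_max ≤ 129 MPa → acceptable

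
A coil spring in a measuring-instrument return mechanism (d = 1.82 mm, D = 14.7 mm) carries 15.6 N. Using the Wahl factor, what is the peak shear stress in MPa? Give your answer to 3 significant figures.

115 MPa

Spring index C = D/d = 14.7/1.82 = 8.0769
K_W = (4C−1)/(4C−4) + 0.615/C = 31.308/28.308 + 0.0761 = 1.1821
τ₀ = 8FD/(πd³) = 8·15.6·14.7/(π·1.82³) = 1834.56/18.939 = 96.865 MPa
τ_max = K·τ₀ = 1.1821 × 96.865 = 114.51 MPa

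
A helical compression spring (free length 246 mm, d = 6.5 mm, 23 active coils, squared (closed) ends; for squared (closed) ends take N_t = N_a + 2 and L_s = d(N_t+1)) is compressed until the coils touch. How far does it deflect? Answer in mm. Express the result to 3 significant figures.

N_t = 25; L_s = 6.5·26 = 169 mm
δ_solid = L₀ − L_s = 246 − 169 = 77 mm

77.0 mm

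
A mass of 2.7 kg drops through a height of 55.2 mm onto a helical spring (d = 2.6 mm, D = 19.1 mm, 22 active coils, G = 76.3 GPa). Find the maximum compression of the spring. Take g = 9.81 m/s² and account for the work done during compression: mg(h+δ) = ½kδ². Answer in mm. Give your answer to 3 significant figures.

42.7 mm

k = Gd⁴/(8D³N_a) = (76.3×10³)(2.6⁴)/(8·19.1³·22) = 2.8432 N/mm
W = mg = 2.7 × 9.81 = 26.487 N
½kδ² − Wδ − Wh = 0 → δ = (W + √(W² + 2kWh))/k
δ = (26.487 + √(701.56 + 8313.94))/2.8432 = (26.487 + 94.95)/2.8432 = 42.712 mm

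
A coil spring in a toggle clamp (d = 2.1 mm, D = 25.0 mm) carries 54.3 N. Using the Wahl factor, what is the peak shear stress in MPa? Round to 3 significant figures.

418 MPa

Spring index C = D/d = 25.0/2.1 = 11.9048
K_W = (4C−1)/(4C−4) + 0.615/C = 46.619/43.619 + 0.0517 = 1.1204
τ₀ = 8FD/(πd³) = 8·54.3·25.0/(π·2.1³) = 10860/29.094 = 373.27 MPa
τ_max = K·τ₀ = 1.1204 × 373.27 = 418.22 MPa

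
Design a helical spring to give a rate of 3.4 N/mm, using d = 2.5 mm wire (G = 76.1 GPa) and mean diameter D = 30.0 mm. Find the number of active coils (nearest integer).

4

N_a = Gd⁴/(8D³k) = (76.1×10³ × 2.5⁴)/(8 × 30.0³ × 3.4)
    = 2.97266e+06 / 734400 = 4.048 → 4 coils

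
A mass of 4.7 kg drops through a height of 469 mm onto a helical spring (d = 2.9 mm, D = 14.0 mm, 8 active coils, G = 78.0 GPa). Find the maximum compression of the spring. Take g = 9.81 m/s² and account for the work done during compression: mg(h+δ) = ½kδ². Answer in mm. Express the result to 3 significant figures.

38.6 mm

k = Gd⁴/(8D³N_a) = (78.0×10³)(2.9⁴)/(8·14.0³·8) = 31.414 N/mm
W = mg = 4.7 × 9.81 = 46.107 N
½kδ² − Wδ − Wh = 0 → δ = (W + √(W² + 2kWh))/k
δ = (46.107 + √(2125.9 + 1.3586e+06))/31.414 = (46.107 + 1166.5)/31.414 = 38.601 mm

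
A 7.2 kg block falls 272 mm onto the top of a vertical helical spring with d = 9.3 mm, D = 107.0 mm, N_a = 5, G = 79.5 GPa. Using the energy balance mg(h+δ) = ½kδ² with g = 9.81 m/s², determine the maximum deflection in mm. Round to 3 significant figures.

k = Gd⁴/(8D³N_a) = (79.5×10³)(9.3⁴)/(8·107.0³·5) = 12.136 N/mm
W = mg = 7.2 × 9.81 = 70.632 N
½kδ² − Wδ − Wh = 0 → δ = (W + √(W² + 2kWh))/k
δ = (70.632 + √(4988.9 + 466324))/12.136 = (70.632 + 686.52)/12.136 = 62.387 mm

62.4 mm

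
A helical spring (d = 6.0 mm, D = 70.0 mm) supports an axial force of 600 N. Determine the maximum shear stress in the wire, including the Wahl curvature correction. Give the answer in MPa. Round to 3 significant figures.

Spring index C = D/d = 70.0/6.0 = 11.6667
K_W = (4C−1)/(4C−4) + 0.615/C = 45.667/42.667 + 0.0527 = 1.1230
τ₀ = 8FD/(πd³) = 8·600·70.0/(π·6.0³) = 336000/678.58 = 495.15 MPa
τ_max = K·τ₀ = 1.1230 × 495.15 = 556.07 MPa

556 MPa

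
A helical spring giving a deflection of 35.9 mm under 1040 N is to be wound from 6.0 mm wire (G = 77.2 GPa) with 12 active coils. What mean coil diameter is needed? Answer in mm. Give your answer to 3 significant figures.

Required rate k = F/δ = 1040/35.9 = 28.969 N/mm
D = (Gd⁴/(8N_a·k))^(1/3) = (77.2×10³·6.0⁴/(8·12·28.969))^(1/3)
  = (35975.9)^(1/3) = 33.0119 mm

33.0 mm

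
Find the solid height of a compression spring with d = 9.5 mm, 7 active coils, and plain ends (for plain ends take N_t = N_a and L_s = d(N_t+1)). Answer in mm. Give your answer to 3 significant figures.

plain ends: N_t = N_a = 7
L_s = d·(N_t+1) = 9.5 × 8 = 76 mm

76.0 mm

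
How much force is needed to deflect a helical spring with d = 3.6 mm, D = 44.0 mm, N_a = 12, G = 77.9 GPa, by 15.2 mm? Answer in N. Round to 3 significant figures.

24.3 N

k = Gd⁴/(8D³N_a) = (77.9×10³)(3.6⁴)/(8·44.0³·12) = 1.6 N/mm
F = k·δ = 1.6 × 15.2 = 24.32 N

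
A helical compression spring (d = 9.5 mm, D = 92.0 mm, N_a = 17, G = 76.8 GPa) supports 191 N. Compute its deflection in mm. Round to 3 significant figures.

k = Gd⁴/(8D³N_a) = (76.8×10³)(9.5⁴)/(8·92.0³·17) = 5.9068 N/mm
δ = F/k = 191 / 5.9068 = 32.336 mm

32.3 mm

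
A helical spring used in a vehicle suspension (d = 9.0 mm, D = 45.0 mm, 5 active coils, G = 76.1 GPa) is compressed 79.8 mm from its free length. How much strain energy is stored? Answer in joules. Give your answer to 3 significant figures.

436 J

k = Gd⁴/(8D³N_a) = (76.1×10³)(9.0⁴)/(8·45.0³·5) = 136.98 N/mm
U = ½kδ² = 0.5 × 136.98 × 79.8² = 4.3615e+05 N·mm = 436.15 J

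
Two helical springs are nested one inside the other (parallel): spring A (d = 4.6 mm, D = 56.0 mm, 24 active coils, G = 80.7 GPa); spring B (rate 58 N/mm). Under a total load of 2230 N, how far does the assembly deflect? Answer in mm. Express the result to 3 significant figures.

37.8 mm

k_A = Gd⁴/(8D³N_a) = (80.7×10³)(4.6⁴)/(8·56.0³·24) = 1.0716 N/mm
Parallel: k_eq = 1.0716 + 58 = 59.072 N/mm
δ = F/k_eq = 2230/59.072 = 37.751 mm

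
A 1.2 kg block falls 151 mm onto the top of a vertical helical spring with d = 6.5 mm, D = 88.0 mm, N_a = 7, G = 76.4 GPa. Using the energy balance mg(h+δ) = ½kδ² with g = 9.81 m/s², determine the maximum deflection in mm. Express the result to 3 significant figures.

k = Gd⁴/(8D³N_a) = (76.4×10³)(6.5⁴)/(8·88.0³·7) = 3.5736 N/mm
W = mg = 1.2 × 9.81 = 11.772 N
½kδ² − Wδ − Wh = 0 → δ = (W + √(W² + 2kWh))/k
δ = (11.772 + √(138.58 + 12704.8))/3.5736 = (11.772 + 113.33)/3.5736 = 35.007 mm

35.0 mm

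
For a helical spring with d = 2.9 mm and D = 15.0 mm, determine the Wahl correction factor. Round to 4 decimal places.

C = D/d = 15.0/2.9 = 5.1724
K_W = (4C−1)/(4C−4) + 0.615/C = 19.690/16.690 + 0.1189 = 1.2987

1.2987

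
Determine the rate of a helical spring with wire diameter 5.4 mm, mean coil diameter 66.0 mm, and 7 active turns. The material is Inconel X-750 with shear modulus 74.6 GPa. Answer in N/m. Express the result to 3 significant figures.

3940 N/m

k = Gd⁴/(8D³N_a) = (74.6×10³ × 5.4⁴) / (8 × 66.0³ × 7)
  = 6.34328e+07 / 1.60998e+07 = 3.94 N/mm = 3940 N/m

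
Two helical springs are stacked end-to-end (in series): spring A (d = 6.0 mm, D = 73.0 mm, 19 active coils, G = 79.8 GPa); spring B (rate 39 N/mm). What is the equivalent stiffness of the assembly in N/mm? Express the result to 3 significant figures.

k_A = Gd⁴/(8D³N_a) = (79.8×10³)(6.0⁴)/(8·73.0³·19) = 1.749 N/mm
Series: 1/k_eq = 1/1.749 + 1/39 = 0.59739; k_eq = 1.674 N/mm

1.67 N/mm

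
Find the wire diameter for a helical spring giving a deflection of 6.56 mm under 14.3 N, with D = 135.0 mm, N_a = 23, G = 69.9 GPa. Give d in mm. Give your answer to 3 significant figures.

10.9 mm

Required rate k = F/δ = 14.3/6.56 = 2.1799 N/mm
d = (8D³N_a·k / G)^(1/4) = (8·135.0³·23·2.1799 / (69.9×10³))^0.25
  = (14118)^0.25 = 10.9004 mm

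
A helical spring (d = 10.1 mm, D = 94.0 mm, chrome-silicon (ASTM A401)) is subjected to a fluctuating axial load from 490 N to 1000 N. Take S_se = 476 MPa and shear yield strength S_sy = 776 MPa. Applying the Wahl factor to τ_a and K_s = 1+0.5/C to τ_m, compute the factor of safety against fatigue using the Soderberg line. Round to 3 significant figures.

C = D/d = 94.0/10.1 = 9.3069; K_W = (4C−1)/(4C−4)+0.615/C = 1.1564; K_s = 1+0.5/C = 1.0537
F_a = (F_max−F_min)/2 = 255 N; F_m = (F_max+F_min)/2 = 745 N
τ_a = K_W·8F_aD/(πd³) = 1.1564 × 59.244 = 68.508 MPa
τ_m = K_s·8F_mD/(πd³) = 1.0537 × 173.09 = 182.38 MPa
Soderberg: 1/n_f = τ_a/S_se + τ_m/S_sy = 68.508/476 + 182.38/776 = 0.14392 + 0.23503 = 0.37895
n_f = 1/0.37895 = 2.639

2.64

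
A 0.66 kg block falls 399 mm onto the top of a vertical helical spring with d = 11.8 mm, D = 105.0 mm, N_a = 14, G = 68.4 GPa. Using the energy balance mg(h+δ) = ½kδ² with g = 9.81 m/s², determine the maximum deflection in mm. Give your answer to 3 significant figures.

23.1 mm

k = Gd⁴/(8D³N_a) = (68.4×10³)(11.8⁴)/(8·105.0³·14) = 10.228 N/mm
W = mg = 0.66 × 9.81 = 6.4746 N
½kδ² − Wδ − Wh = 0 → δ = (W + √(W² + 2kWh))/k
δ = (6.4746 + √(41.92 + 52846.2))/10.228 = (6.4746 + 229.97)/10.228 = 23.117 mm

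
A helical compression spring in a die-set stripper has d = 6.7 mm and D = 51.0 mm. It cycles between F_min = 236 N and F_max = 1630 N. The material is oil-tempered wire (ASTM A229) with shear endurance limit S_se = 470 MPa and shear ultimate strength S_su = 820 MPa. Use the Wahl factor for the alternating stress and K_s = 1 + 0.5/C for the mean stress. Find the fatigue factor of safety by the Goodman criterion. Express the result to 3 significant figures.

0.776

C = D/d = 51.0/6.7 = 7.6119; K_W = (4C−1)/(4C−4)+0.615/C = 1.1942; K_s = 1+0.5/C = 1.0657
F_a = (F_max−F_min)/2 = 697 N; F_m = (F_max+F_min)/2 = 933 N
τ_a = K_W·8F_aD/(πd³) = 1.1942 × 300.97 = 359.42 MPa
τ_m = K_s·8F_mD/(πd³) = 1.0657 × 402.87 = 429.34 MPa
Goodman: 1/n_f = τ_a/S_se + τ_m/S_su = 359.42/470 + 429.34/820 = 0.76473 + 0.52358 = 1.2883
n_f = 1/1.2883 = 0.7762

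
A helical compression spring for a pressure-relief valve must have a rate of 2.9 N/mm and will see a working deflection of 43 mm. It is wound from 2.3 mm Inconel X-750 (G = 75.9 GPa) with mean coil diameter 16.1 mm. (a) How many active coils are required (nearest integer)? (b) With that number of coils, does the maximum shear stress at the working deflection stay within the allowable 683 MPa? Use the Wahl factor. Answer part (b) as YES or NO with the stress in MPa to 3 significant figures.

(a) 22 coils; (b) YES, τ_max = 508 MPa

N_a = Gd⁴/(8D³k) = (75.9×10³)(2.3⁴)/(8·16.1³·2.9) = 21.94 → N_a = 22
Actual rate k = Gd⁴/(8D³·22) = 2.8918 N/mm
Working load F = kδ = 2.8918·43 = 124.35 N
C = 16.1/2.3 = 7.0000; K_W = (4C−1)/(4C−4)+0.615/C = 1.2129
τ_max = K_W·8FD/(πd³) = 1.2129·419 = 508.19 MPa
τ_max ≤ 683 MPa → acceptable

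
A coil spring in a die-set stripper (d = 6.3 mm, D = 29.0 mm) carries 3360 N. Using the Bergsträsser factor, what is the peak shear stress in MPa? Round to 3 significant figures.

1310 MPa

Spring index C = D/d = 29.0/6.3 = 4.6032
K_B = (4C+2)/(4C−3) = 20.413/15.413 = 1.3244
τ₀ = 8FD/(πd³) = 8·3360·29.0/(π·6.3³) = 779520/785.55 = 992.33 MPa
τ_max = K·τ₀ = 1.3244 × 992.33 = 1314.2 MPa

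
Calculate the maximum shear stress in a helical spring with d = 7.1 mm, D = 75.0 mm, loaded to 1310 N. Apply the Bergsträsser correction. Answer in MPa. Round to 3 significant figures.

Spring index C = D/d = 75.0/7.1 = 10.5634
K_B = (4C+2)/(4C−3) = 44.254/39.254 = 1.1274
τ₀ = 8FD/(πd³) = 8·1310·75.0/(π·7.1³) = 786000/1124.4 = 699.03 MPa
τ_max = K·τ₀ = 1.1274 × 699.03 = 788.07 MPa

788 MPa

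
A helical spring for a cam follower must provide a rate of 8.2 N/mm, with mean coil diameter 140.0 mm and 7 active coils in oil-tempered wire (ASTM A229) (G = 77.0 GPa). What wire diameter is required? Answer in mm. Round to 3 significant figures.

d = (8D³N_a·k / G)^(1/4) = (8·140.0³·7·8.2 / (77.0×10³))^0.25
  = (16364)^0.25 = 11.3103 mm

11.3 mm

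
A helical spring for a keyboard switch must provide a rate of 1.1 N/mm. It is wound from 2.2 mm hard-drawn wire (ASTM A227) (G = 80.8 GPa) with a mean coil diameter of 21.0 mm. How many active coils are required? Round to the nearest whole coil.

23

N_a = Gd⁴/(8D³k) = (80.8×10³ × 2.2⁴)/(8 × 21.0³ × 1.1)
    = 1.89279e+06 / 81496.8 = 23.23 → 23 coils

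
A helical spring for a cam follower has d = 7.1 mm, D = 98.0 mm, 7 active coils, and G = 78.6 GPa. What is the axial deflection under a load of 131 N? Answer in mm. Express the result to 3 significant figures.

k = Gd⁴/(8D³N_a) = (78.6×10³)(7.1⁴)/(8·98.0³·7) = 3.7896 N/mm
δ = F/k = 131 / 3.7896 = 34.569 mm

34.6 mm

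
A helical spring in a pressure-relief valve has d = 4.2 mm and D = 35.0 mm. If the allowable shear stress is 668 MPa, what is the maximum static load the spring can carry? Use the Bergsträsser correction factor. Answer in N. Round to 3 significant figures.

C = D/d = 35.0/4.2 = 8.3333
K_B = (4C+2)/(4C−3) = 35.333/30.333 = 1.1648
τ_max = K·8FD/(πd³) → F_max = τ_allow·πd³/(8DK)
F_max = 668·π·4.2³/(8·35.0·1.1648) = 1.5548e+05/326.15 = 476.71 N

477 N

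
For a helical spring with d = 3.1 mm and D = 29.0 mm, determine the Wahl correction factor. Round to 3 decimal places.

1.156

C = D/d = 29.0/3.1 = 9.3548
K_W = (4C−1)/(4C−4) + 0.615/C = 36.419/33.419 + 0.0657 = 1.1555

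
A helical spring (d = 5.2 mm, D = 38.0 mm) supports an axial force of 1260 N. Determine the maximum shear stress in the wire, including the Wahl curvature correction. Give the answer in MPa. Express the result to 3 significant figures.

Spring index C = D/d = 38.0/5.2 = 7.3077
K_W = (4C−1)/(4C−4) + 0.615/C = 28.231/25.231 + 0.0842 = 1.2031
τ₀ = 8FD/(πd³) = 8·1260·38.0/(π·5.2³) = 383040/441.73 = 867.13 MPa
τ_max = K·τ₀ = 1.2031 × 867.13 = 1043.2 MPa

1040 MPa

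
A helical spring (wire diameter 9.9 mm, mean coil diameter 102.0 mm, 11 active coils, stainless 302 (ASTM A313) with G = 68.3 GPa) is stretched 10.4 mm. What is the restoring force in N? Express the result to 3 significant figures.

73.1 N

k = Gd⁴/(8D³N_a) = (68.3×10³)(9.9⁴)/(8·102.0³·11) = 7.0255 N/mm
F = k·δ = 7.0255 × 10.4 = 73.065 N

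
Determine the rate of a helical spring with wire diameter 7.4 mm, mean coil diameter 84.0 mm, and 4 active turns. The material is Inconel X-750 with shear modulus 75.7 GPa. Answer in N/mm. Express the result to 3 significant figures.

k = Gd⁴/(8D³N_a) = (75.7×10³ × 7.4⁴) / (8 × 84.0³ × 4)
  = 2.26998e+08 / 1.89665e+07 = 11.968 N/mm

12.0 N/mm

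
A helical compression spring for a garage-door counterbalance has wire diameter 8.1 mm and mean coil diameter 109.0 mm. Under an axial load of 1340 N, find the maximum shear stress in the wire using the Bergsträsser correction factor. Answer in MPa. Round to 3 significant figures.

769 MPa

Spring index C = D/d = 109.0/8.1 = 13.4568
K_B = (4C+2)/(4C−3) = 55.827/50.827 = 1.0984
τ₀ = 8FD/(πd³) = 8·1340·109.0/(π·8.1³) = 1.16848e+06/1669.6 = 699.87 MPa
τ_max = K·τ₀ = 1.0984 × 699.87 = 768.72 MPa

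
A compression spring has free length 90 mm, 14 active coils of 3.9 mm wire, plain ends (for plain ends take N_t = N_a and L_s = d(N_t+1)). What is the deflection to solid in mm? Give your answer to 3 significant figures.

N_t = 14; L_s = 3.9·15 = 58.5 mm
δ_solid = L₀ − L_s = 90 − 58.5 = 31.5 mm

31.5 mm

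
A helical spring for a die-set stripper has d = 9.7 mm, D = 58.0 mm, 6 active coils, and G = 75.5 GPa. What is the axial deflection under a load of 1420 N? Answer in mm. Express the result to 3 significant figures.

19.9 mm

k = Gd⁴/(8D³N_a) = (75.5×10³)(9.7⁴)/(8·58.0³·6) = 71.369 N/mm
δ = F/k = 1420 / 71.369 = 19.897 mm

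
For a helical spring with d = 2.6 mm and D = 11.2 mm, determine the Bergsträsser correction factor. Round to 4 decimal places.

1.3514

C = D/d = 11.2/2.6 = 4.3077
K_B = (4C+2)/(4C−3) = 19.231/14.231 = 1.3514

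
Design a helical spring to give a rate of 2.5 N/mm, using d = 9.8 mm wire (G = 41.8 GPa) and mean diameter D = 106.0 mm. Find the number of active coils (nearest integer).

N_a = Gd⁴/(8D³k) = (41.8×10³ × 9.8⁴)/(8 × 106.0³ × 2.5)
    = 3.8555e+08 / 2.38203e+07 = 16.19 → 16 coils

16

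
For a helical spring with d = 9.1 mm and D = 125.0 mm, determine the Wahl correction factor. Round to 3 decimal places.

C = D/d = 125.0/9.1 = 13.7363
K_W = (4C−1)/(4C−4) + 0.615/C = 53.945/50.945 + 0.0448 = 1.1037

1.104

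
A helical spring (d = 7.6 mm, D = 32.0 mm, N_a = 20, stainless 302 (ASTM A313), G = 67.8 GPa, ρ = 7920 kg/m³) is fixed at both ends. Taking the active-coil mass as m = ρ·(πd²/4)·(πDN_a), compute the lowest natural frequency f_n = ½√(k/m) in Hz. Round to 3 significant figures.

122 Hz

k = Gd⁴/(8D³N_a) = (67.8×10³)(7.6⁴)/(8·32.0³·20) = 43.143 N/mm = 43143 N/m
Wire length L = πDN_a = π·32.0·20 = 2010.6 mm
m = ρ·(πd²/4)·L = 7920 × 45.365×10⁻⁶ m² × 2.0106 m = 0.72239 kg
f_n = ½√(k/m) = 0.5·√(43143/0.72239) = 0.5·√(59723) = 122.19 Hz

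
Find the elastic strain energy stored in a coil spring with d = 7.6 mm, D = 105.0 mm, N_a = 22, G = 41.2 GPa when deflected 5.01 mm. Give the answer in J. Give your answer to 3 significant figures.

k = Gd⁴/(8D³N_a) = (41.2×10³)(7.6⁴)/(8·105.0³·22) = 0.67464 N/mm
U = ½kδ² = 0.5 × 0.67464 × 5.01² = 8.4667 N·mm = 0.0084667 J

0.00847 J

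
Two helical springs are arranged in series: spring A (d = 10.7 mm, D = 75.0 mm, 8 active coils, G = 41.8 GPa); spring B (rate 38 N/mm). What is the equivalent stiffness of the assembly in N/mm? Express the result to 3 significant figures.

k_A = Gd⁴/(8D³N_a) = (41.8×10³)(10.7⁴)/(8·75.0³·8) = 20.293 N/mm
Series: 1/k_eq = 1/20.293 + 1/38 = 0.075594; k_eq = 13.229 N/mm

13.2 N/mm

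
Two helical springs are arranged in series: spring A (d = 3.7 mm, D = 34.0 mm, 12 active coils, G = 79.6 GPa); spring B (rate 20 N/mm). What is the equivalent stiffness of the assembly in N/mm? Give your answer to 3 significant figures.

k_A = Gd⁴/(8D³N_a) = (79.6×10³)(3.7⁴)/(8·34.0³·12) = 3.9538 N/mm
Series: 1/k_eq = 1/3.9538 + 1/20 = 0.30292; k_eq = 3.3012 N/mm

3.30 N/mm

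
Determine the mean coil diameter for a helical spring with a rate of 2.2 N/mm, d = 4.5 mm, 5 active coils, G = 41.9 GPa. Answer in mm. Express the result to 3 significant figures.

58.0 mm

D = (Gd⁴/(8N_a·k))^(1/3) = (41.9×10³·4.5⁴/(8·5·2.2))^(1/3)
  = (195246)^(1/3) = 58.0132 mm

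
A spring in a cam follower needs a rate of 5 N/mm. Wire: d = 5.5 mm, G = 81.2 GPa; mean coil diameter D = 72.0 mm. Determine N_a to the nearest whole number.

N_a = Gd⁴/(8D³k) = (81.2×10³ × 5.5⁴)/(8 × 72.0³ × 5)
    = 7.43031e+07 / 1.49299e+07 = 4.977 → 5 coils

5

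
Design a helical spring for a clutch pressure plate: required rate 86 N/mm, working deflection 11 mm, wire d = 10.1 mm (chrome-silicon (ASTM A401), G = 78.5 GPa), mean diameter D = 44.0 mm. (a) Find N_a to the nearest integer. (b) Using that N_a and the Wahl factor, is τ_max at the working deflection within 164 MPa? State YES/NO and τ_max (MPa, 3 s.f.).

N_a = Gd⁴/(8D³k) = (78.5×10³)(10.1⁴)/(8·44.0³·86) = 13.94 → N_a = 14
Actual rate k = Gd⁴/(8D³·14) = 85.621 N/mm
Working load F = kδ = 85.621·11 = 941.83 N
C = 44.0/10.1 = 4.3564; K_W = (4C−1)/(4C−4)+0.615/C = 1.3646
τ_max = K_W·8FD/(πd³) = 1.3646·102.42 = 139.77 MPa
τ_max ≤ 164 MPa → acceptable

(a) 14 coils; (b) YES, τ_max = 140 MPa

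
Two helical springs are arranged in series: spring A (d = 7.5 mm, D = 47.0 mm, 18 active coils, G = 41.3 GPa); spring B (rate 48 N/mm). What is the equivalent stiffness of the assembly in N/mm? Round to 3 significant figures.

7.39 N/mm

k_A = Gd⁴/(8D³N_a) = (41.3×10³)(7.5⁴)/(8·47.0³·18) = 8.7406 N/mm
Series: 1/k_eq = 1/8.7406 + 1/48 = 0.13524; k_eq = 7.3941 N/mm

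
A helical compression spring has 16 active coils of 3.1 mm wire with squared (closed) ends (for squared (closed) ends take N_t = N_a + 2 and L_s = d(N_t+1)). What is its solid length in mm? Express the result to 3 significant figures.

squared (closed) ends: N_t = N_a + 2 = 16 + 2 = 18
L_s = d·(N_t+1) = 3.1 × 19 = 58.9 mm

58.9 mm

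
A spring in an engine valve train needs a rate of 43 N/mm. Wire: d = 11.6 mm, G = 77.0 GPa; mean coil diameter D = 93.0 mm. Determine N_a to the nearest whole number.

5

N_a = Gd⁴/(8D³k) = (77.0×10³ × 11.6⁴)/(8 × 93.0³ × 43)
    = 1.39419e+09 / 2.76699e+08 = 5.039 → 5 coils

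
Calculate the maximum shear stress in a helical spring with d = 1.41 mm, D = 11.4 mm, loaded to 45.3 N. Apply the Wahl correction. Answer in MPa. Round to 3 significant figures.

Spring index C = D/d = 11.4/1.41 = 8.0851
K_W = (4C−1)/(4C−4) + 0.615/C = 31.340/28.340 + 0.0761 = 1.1819
τ₀ = 8FD/(πd³) = 8·45.3·11.4/(π·1.41³) = 4131.36/8.8066 = 469.12 MPa
τ_max = K·τ₀ = 1.1819 × 469.12 = 554.47 MPa

554 MPa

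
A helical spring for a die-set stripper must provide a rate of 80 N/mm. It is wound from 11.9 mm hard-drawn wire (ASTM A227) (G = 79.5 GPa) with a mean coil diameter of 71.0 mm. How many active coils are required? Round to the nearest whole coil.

N_a = Gd⁴/(8D³k) = (79.5×10³ × 11.9⁴)/(8 × 71.0³ × 80)
    = 1.59424e+09 / 2.29063e+08 = 6.96 → 7 coils

7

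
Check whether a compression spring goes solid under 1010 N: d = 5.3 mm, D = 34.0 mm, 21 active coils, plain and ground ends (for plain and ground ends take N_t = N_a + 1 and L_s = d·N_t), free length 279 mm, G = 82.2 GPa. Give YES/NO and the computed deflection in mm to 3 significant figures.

NO, δ = 103 mm

k = Gd⁴/(8D³N_a) = (82.2×10³)(5.3⁴)/(8·34.0³·21) = 9.8227 N/mm
N_t = 22; L_s = 5.3·22 = 116.6 mm; δ_solid = L₀ − L_s = 279 − 116.6 = 162.4 mm
δ = F/k = 1010/9.8227 = 102.82 mm
δ < δ_solid → spring does not go solid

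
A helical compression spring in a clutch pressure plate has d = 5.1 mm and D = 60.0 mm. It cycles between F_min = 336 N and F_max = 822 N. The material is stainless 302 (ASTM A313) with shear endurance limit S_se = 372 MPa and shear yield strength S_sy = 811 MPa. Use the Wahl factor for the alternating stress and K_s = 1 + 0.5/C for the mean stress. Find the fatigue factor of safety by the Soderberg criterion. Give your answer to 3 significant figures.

0.588

C = D/d = 60.0/5.1 = 11.7647; K_W = (4C−1)/(4C−4)+0.615/C = 1.1219; K_s = 1+0.5/C = 1.0425
F_a = (F_max−F_min)/2 = 243 N; F_m = (F_max+F_min)/2 = 579 N
τ_a = K_W·8F_aD/(πd³) = 1.1219 × 279.89 = 314.02 MPa
τ_m = K_s·8F_mD/(πd³) = 1.0425 × 666.9 = 695.24 MPa
Soderberg: 1/n_f = τ_a/S_se + τ_m/S_sy = 314.02/372 + 695.24/811 = 0.84414 + 0.85726 = 1.7014
n_f = 1/1.7014 = 0.5877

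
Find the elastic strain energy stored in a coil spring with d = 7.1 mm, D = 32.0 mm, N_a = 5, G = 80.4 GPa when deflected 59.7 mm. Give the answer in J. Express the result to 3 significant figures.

k = Gd⁴/(8D³N_a) = (80.4×10³)(7.1⁴)/(8·32.0³·5) = 155.88 N/mm
U = ½kδ² = 0.5 × 155.88 × 59.7² = 2.7778e+05 N·mm = 277.78 J

278 J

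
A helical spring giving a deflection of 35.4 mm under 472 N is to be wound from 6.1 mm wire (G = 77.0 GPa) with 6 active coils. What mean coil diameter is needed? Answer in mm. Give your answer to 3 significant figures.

55.0 mm

Required rate k = F/δ = 472/35.4 = 13.333 N/mm
D = (Gd⁴/(8N_a·k))^(1/3) = (77.0×10³·6.1⁴/(8·6·13.333))^(1/3)
  = (166583)^(1/3) = 55.0229 mm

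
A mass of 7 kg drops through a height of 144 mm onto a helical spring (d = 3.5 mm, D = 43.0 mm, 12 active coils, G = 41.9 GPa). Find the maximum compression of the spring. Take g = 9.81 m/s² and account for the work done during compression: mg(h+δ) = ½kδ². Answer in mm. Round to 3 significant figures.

k = Gd⁴/(8D³N_a) = (41.9×10³)(3.5⁴)/(8·43.0³·12) = 0.82378 N/mm
W = mg = 7 × 9.81 = 68.67 N
½kδ² − Wδ − Wh = 0 → δ = (W + √(W² + 2kWh))/k
δ = (68.67 + √(4715.6 + 16291.8))/0.82378 = (68.67 + 144.94)/0.82378 = 259.3 mm

259 mm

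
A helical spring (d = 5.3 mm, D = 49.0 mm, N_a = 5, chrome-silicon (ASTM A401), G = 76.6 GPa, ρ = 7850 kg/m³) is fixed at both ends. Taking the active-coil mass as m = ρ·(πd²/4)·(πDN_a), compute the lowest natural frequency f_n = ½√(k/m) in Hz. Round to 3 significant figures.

k = Gd⁴/(8D³N_a) = (76.6×10³)(5.3⁴)/(8·49.0³·5) = 12.844 N/mm = 12844 N/m
Wire length L = πDN_a = π·49.0·5 = 769.69 mm
m = ρ·(πd²/4)·L = 7850 × 22.062×10⁻⁶ m² × 0.76969 m = 0.1333 kg
f_n = ½√(k/m) = 0.5·√(12844/0.1333) = 0.5·√(96351) = 155.2 Hz

155 Hz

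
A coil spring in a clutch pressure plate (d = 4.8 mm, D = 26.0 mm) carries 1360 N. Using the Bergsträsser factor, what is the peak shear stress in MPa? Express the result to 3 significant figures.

1030 MPa

Spring index C = D/d = 26.0/4.8 = 5.4167
K_B = (4C+2)/(4C−3) = 23.667/18.667 = 1.2679
τ₀ = 8FD/(πd³) = 8·1360·26.0/(π·4.8³) = 282880/347.44 = 814.2 MPa
τ_max = K·τ₀ = 1.2679 × 814.2 = 1032.3 MPa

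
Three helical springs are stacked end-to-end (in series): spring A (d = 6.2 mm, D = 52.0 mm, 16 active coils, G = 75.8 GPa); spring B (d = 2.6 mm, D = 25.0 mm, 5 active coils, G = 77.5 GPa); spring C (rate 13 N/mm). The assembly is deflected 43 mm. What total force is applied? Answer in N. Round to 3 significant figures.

104 N

k_A = Gd⁴/(8D³N_a) = (75.8×10³)(6.2⁴)/(8·52.0³·16) = 6.2232 N/mm
k_B = Gd⁴/(8D³N_a) = (77.5×10³)(2.6⁴)/(8·25.0³·5) = 5.6665 N/mm
Series: 1/k_eq = 1/6.2232 + 1/5.6665 + 1/13 = 0.41409; k_eq = 2.415 N/mm
F = k_eq·δ = 2.415·43 = 103.84 N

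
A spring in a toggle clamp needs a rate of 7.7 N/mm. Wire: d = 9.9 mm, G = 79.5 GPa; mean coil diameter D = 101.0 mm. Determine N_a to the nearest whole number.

12

N_a = Gd⁴/(8D³k) = (79.5×10³ × 9.9⁴)/(8 × 101.0³ × 7.7)
    = 7.63674e+08 / 6.34665e+07 = 12.03 → 12 coils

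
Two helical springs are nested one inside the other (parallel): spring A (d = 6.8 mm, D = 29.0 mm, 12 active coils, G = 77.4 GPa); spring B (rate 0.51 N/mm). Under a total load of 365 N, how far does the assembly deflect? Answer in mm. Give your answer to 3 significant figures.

k_A = Gd⁴/(8D³N_a) = (77.4×10³)(6.8⁴)/(8·29.0³·12) = 70.682 N/mm
Parallel: k_eq = 70.682 + 0.51 = 71.192 N/mm
δ = F/k_eq = 365/71.192 = 5.127 mm

5.13 mm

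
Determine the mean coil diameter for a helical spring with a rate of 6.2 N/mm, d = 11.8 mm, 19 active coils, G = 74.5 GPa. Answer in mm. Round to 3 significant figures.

115 mm

D = (Gd⁴/(8N_a·k))^(1/3) = (74.5×10³·11.8⁴/(8·19·6.2))^(1/3)
  = (1.53267e+06)^(1/3) = 115.2966 mm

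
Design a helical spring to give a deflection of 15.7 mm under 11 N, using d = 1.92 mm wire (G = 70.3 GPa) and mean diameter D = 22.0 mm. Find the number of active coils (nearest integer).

Required rate k = F/δ = 11/15.7 = 0.70064 N/mm
N_a = Gd⁴/(8D³k) = (70.3×10³ × 1.92⁴)/(8 × 22.0³ × 0.70064)
    = 955345 / 59683.1 = 16.01 → 16 coils

16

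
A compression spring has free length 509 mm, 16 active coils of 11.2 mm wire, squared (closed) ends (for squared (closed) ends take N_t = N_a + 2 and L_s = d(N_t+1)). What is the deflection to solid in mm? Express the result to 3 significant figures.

296 mm

N_t = 18; L_s = 11.2·19 = 212.8 mm
δ_solid = L₀ − L_s = 509 − 212.8 = 296.2 mm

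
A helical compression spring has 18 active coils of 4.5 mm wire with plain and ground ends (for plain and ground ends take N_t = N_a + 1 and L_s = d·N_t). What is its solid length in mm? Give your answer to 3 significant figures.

plain and ground ends: N_t = N_a + 1 = 18 + 1 = 19
L_s = d·N_t = 4.5 × 19 = 85.5 mm

85.5 mm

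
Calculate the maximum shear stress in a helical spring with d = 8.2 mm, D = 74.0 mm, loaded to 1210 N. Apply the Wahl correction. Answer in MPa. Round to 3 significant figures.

Spring index C = D/d = 74.0/8.2 = 9.0244
K_W = (4C−1)/(4C−4) + 0.615/C = 35.098/32.098 + 0.0681 = 1.1616
τ₀ = 8FD/(πd³) = 8·1210·74.0/(π·8.2³) = 716320/1732.2 = 413.54 MPa
τ_max = K·τ₀ = 1.1616 × 413.54 = 480.37 MPa

480 MPa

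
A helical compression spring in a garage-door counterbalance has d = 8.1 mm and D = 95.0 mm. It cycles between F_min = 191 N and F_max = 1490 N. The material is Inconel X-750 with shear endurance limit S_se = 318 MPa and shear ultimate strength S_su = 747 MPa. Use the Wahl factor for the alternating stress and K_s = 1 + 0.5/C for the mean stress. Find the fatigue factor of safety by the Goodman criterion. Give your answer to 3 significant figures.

C = D/d = 95.0/8.1 = 11.7284; K_W = (4C−1)/(4C−4)+0.615/C = 1.1223; K_s = 1+0.5/C = 1.0426
F_a = (F_max−F_min)/2 = 649.5 N; F_m = (F_max+F_min)/2 = 840.5 N
τ_a = K_W·8F_aD/(πd³) = 1.1223 × 295.66 = 331.83 MPa
τ_m = K_s·8F_mD/(πd³) = 1.0426 × 382.6 = 398.91 MPa
Goodman: 1/n_f = τ_a/S_se + τ_m/S_su = 331.83/318 + 398.91/747 = 1.04349 + 0.53402 = 1.5775
n_f = 1/1.5775 = 0.6339

0.634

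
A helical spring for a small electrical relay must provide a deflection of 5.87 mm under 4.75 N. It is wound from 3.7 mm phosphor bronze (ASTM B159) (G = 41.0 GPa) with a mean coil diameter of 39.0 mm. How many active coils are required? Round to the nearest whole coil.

20

Required rate k = F/δ = 4.75/5.87 = 0.8092 N/mm
N_a = Gd⁴/(8D³k) = (41.0×10³ × 3.7⁴)/(8 × 39.0³ × 0.8092)
    = 7.68406e+06 / 384007 = 20.01 → 20 coils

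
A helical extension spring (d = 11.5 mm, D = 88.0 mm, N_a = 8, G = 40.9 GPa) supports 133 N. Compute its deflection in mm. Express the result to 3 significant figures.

k = Gd⁴/(8D³N_a) = (40.9×10³)(11.5⁴)/(8·88.0³·8) = 16.402 N/mm
δ = F/k = 133 / 16.402 = 8.109 mm

8.11 mm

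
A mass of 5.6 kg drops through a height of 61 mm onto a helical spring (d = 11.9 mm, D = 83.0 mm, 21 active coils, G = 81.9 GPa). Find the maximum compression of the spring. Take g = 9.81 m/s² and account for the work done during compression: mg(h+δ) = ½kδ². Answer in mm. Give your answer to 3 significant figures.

k = Gd⁴/(8D³N_a) = (81.9×10³)(11.9⁴)/(8·83.0³·21) = 17.097 N/mm
W = mg = 5.6 × 9.81 = 54.936 N
½kδ² − Wδ − Wh = 0 → δ = (W + √(W² + 2kWh))/k
δ = (54.936 + √(3018 + 114590))/17.097 = (54.936 + 342.94)/17.097 = 23.271 mm

23.3 mm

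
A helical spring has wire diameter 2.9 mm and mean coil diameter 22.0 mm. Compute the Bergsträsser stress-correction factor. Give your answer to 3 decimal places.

1.183

C = D/d = 22.0/2.9 = 7.5862
K_B = (4C+2)/(4C−3) = 32.345/27.345 = 1.1828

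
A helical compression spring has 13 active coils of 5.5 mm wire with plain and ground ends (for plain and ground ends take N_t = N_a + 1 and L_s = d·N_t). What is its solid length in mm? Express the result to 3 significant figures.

plain and ground ends: N_t = N_a + 1 = 13 + 1 = 14
L_s = d·N_t = 5.5 × 14 = 77 mm

77.0 mm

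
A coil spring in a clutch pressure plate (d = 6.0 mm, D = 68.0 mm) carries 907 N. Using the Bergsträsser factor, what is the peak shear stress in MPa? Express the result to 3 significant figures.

Spring index C = D/d = 68.0/6.0 = 11.3333
K_B = (4C+2)/(4C−3) = 47.333/42.333 = 1.1181
τ₀ = 8FD/(πd³) = 8·907·68.0/(π·6.0³) = 493408/678.58 = 727.11 MPa
τ_max = K·τ₀ = 1.1181 × 727.11 = 812.99 MPa

813 MPa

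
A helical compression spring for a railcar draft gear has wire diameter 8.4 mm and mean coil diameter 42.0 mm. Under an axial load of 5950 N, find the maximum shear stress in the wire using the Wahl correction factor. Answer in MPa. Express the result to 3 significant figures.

1410 MPa

Spring index C = D/d = 42.0/8.4 = 5.0000
K_W = (4C−1)/(4C−4) + 0.615/C = 19.000/16.000 + 0.1230 = 1.3105
τ₀ = 8FD/(πd³) = 8·5950·42.0/(π·8.4³) = 1.9992e+06/1862 = 1073.7 MPa
τ_max = K·τ₀ = 1.3105 × 1073.7 = 1407 MPa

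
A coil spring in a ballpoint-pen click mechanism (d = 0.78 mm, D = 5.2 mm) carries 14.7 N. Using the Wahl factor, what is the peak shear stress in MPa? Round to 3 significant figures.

Spring index C = D/d = 5.2/0.78 = 6.6667
K_W = (4C−1)/(4C−4) + 0.615/C = 25.667/22.667 + 0.0922 = 1.2246
τ₀ = 8FD/(πd³) = 8·14.7·5.2/(π·0.78³) = 611.52/1.4908 = 410.18 MPa
τ_max = K·τ₀ = 1.2246 × 410.18 = 502.31 MPa

502 MPa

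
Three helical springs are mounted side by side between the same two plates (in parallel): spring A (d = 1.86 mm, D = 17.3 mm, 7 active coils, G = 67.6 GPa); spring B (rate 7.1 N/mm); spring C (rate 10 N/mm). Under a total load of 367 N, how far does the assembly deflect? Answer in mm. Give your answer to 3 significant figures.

k_A = Gd⁴/(8D³N_a) = (67.6×10³)(1.86⁴)/(8·17.3³·7) = 2.7904 N/mm
Parallel: k_eq = 2.7904 + 7.1 + 10 = 19.89 N/mm
δ = F/k_eq = 367/19.89 = 18.451 mm

18.5 mm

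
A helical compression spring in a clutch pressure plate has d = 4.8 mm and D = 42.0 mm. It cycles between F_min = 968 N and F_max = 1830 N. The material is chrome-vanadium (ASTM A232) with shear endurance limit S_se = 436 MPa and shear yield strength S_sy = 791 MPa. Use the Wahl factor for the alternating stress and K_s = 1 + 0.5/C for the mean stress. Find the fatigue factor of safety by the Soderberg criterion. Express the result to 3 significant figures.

C = D/d = 42.0/4.8 = 8.7500; K_W = (4C−1)/(4C−4)+0.615/C = 1.1671; K_s = 1+0.5/C = 1.0571
F_a = (F_max−F_min)/2 = 431 N; F_m = (F_max+F_min)/2 = 1399 N
τ_a = K_W·8F_aD/(πd³) = 1.1671 × 416.81 = 486.45 MPa
τ_m = K_s·8F_mD/(πd³) = 1.0571 × 1353 = 1430.3 MPa
Soderberg: 1/n_f = τ_a/S_se + τ_m/S_sy = 486.45/436 + 1430.3/791 = 1.11571 + 1.80818 = 2.9239
n_f = 1/2.9239 = 0.342

0.342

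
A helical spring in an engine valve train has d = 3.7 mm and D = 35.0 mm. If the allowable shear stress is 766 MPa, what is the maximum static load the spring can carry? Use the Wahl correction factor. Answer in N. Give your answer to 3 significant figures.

377 N

C = D/d = 35.0/3.7 = 9.4595
K_W = (4C−1)/(4C−4) + 0.615/C = 36.838/33.838 + 0.0650 = 1.1537
τ_max = K·8FD/(πd³) → F_max = τ_allow·πd³/(8DK)
F_max = 766·π·3.7³/(8·35.0·1.1537) = 1.2189e+05/323.03 = 377.35 N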